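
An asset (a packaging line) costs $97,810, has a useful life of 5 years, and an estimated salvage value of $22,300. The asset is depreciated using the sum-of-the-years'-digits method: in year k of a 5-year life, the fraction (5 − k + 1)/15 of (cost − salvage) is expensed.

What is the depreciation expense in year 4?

$10,068

Depreciable base = $97,810 − $22,300 = $75,510.
Sum of the years' digits = 5+4+3+2+1 = 15.
Year 1: $75,510 × 5/15 = $25,170. Book value $72,640.
Year 2: $75,510 × 4/15 = $20,136. Book value $52,504.
Year 3: $75,510 × 3/15 = $15,102. Book value $37,402.
Year 4: $75,510 × 2/15 = $10,068. Book value $27,334.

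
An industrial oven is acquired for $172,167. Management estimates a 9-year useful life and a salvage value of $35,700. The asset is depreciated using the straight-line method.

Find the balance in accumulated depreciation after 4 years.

Depreciable base = $172,167 − $35,700 = $136,467.
Annual expense = $136,467 / 9 = $15,163.
End of year 1: book value $157,004.
End of year 2: book value $141,841.
End of year 3: book value $126,678.
End of year 4: book value $111,515.
Accumulated through year 4 = $172,167 − $111,515 = $60,652.

$60,652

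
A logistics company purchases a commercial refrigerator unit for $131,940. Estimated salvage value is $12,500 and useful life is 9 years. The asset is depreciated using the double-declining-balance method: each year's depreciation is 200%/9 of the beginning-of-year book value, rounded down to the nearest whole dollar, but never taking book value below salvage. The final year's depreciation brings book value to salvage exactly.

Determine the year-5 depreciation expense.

$10,730

Depreciable base = $131,940 − $12,500 = $119,440.
Year 1: ⌊$131,940 × 200%/9⌋ = $29,320. Book value $102,620.
Year 2: ⌊$102,620 × 200%/9⌋ = $22,804. Book value $79,816.
Year 3: ⌊$79,816 × 200%/9⌋ = $17,736. Book value $62,080.
Year 4: ⌊$62,080 × 200%/9⌋ = $13,795. Book value $48,285.
Year 5: ⌊$48,285 × 200%/9⌋ = $10,730. Book value $37,555.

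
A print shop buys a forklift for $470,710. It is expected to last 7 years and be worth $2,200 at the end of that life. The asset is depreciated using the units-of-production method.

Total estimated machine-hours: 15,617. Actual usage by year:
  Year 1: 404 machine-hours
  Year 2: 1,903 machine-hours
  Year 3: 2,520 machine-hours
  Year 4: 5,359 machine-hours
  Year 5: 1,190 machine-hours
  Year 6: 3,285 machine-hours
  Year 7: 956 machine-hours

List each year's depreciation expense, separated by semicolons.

Depreciable base = $470,710 − $2,200 = $468,510.
Rate = $468,510 / 15,617 machine-hours = $30 per machine-hour.
Year 1: 404 × $30 = $12,120. Book value $458,590.
Year 2: 1,903 × $30 = $57,090. Book value $401,500.
Year 3: 2,520 × $30 = $75,600. Book value $325,900.
Year 4: 5,359 × $30 = $160,770. Book value $165,130.
Year 5: 1,190 × $30 = $35,700. Book value $129,430.
Year 6: 3,285 × $30 = $98,550. Book value $30,880.
Year 7: 956 × $30 = $28,680. Book value $2,200.

$12,120; $57,090; $75,600; $160,770; $35,700; $98,550; $28,680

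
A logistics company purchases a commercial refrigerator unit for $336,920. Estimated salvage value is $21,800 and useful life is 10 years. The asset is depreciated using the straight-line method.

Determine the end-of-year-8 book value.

$84,824

Depreciable base = $336,920 − $21,800 = $315,120.
Annual expense = $315,120 / 10 = $31,512.
End of year 1: book value $305,408.
End of year 2: book value $273,896.
End of year 3: book value $242,384.
End of year 4: book value $210,872.
End of year 5: book value $179,360.
End of year 6: book value $147,848.
End of year 7: book value $116,336.
End of year 8: book value $84,824.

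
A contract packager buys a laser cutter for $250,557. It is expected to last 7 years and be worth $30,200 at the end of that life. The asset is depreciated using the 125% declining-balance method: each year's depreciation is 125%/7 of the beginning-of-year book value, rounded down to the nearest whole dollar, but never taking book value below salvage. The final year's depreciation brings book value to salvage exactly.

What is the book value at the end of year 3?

Depreciable base = $250,557 − $30,200 = $220,357.
Year 1: ⌊$250,557 × 125%/7⌋ = $44,742. Book value $205,815.
Year 2: ⌊$205,815 × 125%/7⌋ = $36,752. Book value $169,063.
Year 3: ⌊$169,063 × 125%/7⌋ = $30,189. Book value $138,874.

$138,874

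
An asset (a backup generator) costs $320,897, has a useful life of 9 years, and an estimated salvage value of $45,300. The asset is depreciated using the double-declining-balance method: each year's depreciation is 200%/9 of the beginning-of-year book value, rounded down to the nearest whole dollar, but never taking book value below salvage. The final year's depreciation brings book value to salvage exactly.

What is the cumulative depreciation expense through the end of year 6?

Depreciable base = $320,897 − $45,300 = $275,597.
Year 1: ⌊$320,897 × 200%/9⌋ = $71,310. Book value $249,587.
Year 2: ⌊$249,587 × 200%/9⌋ = $55,463. Book value $194,124.
Year 3: ⌊$194,124 × 200%/9⌋ = $43,138. Book value $150,986.
Year 4: ⌊$150,986 × 200%/9⌋ = $33,552. Book value $117,434.
Year 5: ⌊$117,434 × 200%/9⌋ = $26,096. Book value $91,338.
Year 6: ⌊$91,338 × 200%/9⌋ = $20,297. Book value $71,041.
Accumulated through year 6 = $320,897 − $71,041 = $249,856.

$249,856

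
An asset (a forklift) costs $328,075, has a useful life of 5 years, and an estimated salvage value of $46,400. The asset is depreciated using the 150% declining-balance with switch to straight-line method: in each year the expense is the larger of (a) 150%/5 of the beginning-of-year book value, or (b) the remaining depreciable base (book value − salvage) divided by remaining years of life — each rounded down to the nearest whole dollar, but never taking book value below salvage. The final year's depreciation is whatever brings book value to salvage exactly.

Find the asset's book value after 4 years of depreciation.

Depreciable base = $328,075 − $46,400 = $281,675.
Year 1: DB = ⌊$328,075 × 150%/5⌋ = $98,422; SL = ⌊$281,675/5⌋ = $56,335 → take DB $98,422. Book value $229,653.
Year 2: DB = ⌊$229,653 × 150%/5⌋ = $68,895; SL = ⌊$183,253/4⌋ = $45,813 → take DB $68,895. Book value $160,758.
Year 3: DB = ⌊$160,758 × 150%/5⌋ = $48,227; SL = ⌊$114,358/3⌋ = $38,119 → take DB $48,227. Book value $112,531.
Year 4: DB = ⌊$112,531 × 150%/5⌋ = $33,759; SL = ⌊$66,131/2⌋ = $33,065 → take DB $33,759. Book value $78,772.

$78,772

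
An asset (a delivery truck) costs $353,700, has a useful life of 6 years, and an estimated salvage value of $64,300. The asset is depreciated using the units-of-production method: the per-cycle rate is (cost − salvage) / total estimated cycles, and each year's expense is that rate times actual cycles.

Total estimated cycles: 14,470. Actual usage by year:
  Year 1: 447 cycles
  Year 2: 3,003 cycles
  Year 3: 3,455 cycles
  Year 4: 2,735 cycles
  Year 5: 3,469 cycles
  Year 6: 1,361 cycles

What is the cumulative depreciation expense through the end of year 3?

$138,100

Depreciable base = $353,700 − $64,300 = $289,400.
Rate = $289,400 / 14,470 cycles = $20 per cycle.
Year 1: 447 × $20 = $8,940. Book value $344,760.
Year 2: 3,003 × $20 = $60,060. Book value $284,700.
Year 3: 3,455 × $20 = $69,100. Book value $215,600.
Accumulated through year 3 = $353,700 − $215,600 = $138,100.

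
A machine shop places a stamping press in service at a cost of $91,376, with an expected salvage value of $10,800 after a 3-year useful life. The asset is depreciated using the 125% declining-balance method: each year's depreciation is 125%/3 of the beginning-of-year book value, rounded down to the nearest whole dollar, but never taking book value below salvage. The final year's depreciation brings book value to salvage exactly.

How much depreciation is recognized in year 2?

Depreciable base = $91,376 − $10,800 = $80,576.
Year 1: ⌊$91,376 × 125%/3⌋ = $38,073. Book value $53,303.
Year 2: ⌊$53,303 × 125%/3⌋ = $22,209. Book value $31,094.

$22,209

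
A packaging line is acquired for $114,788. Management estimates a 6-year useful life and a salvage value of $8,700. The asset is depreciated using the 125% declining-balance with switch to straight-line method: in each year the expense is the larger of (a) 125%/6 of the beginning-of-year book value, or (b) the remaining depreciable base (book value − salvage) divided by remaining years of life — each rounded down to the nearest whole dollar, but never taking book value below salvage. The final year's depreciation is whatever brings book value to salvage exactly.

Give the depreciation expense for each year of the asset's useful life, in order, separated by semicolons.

Depreciable base = $114,788 − $8,700 = $106,088.
Year 1: DB = ⌊$114,788 × 125%/6⌋ = $23,914; SL = ⌊$106,088/6⌋ = $17,681 → take DB $23,914. Book value $90,874.
Year 2: DB = ⌊$90,874 × 125%/6⌋ = $18,932; SL = ⌊$82,174/5⌋ = $16,434 → take DB $18,932. Book value $71,942.
Year 3: DB = ⌊$71,942 × 125%/6⌋ = $14,987; SL = ⌊$63,242/4⌋ = $15,810 → take SL $15,810. Book value $56,132.
Year 4: DB = ⌊$56,132 × 125%/6⌋ = $11,694; SL = ⌊$47,432/3⌋ = $15,810 → take SL $15,810. Book value $40,322.
Year 5: DB = ⌊$40,322 × 125%/6⌋ = $8,400; SL = ⌊$31,622/2⌋ = $15,811 → take SL $15,811. Book value $24,511.
Year 6 (final): $24,511 − $8,700 = $15,811. Book value $8,700.

$23,914; $18,932; $15,810; $15,810; $15,811; $15,811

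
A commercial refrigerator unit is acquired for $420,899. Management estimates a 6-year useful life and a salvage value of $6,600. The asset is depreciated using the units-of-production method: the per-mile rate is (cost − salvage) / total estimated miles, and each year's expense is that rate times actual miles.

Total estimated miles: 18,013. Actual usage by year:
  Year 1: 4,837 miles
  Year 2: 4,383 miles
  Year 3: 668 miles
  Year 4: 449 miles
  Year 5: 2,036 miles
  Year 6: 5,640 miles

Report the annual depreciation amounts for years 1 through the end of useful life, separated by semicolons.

Depreciable base = $420,899 − $6,600 = $414,299.
Rate = $414,299 / 18,013 miles = $23 per mile.
Year 1: 4,837 × $23 = $111,251. Book value $309,648.
Year 2: 4,383 × $23 = $100,809. Book value $208,839.
Year 3: 668 × $23 = $15,364. Book value $193,475.
Year 4: 449 × $23 = $10,327. Book value $183,148.
Year 5: 2,036 × $23 = $46,828. Book value $136,320.
Year 6: 5,640 × $23 = $129,720. Book value $6,600.

$111,251; $100,809; $15,364; $10,327; $46,828; $129,720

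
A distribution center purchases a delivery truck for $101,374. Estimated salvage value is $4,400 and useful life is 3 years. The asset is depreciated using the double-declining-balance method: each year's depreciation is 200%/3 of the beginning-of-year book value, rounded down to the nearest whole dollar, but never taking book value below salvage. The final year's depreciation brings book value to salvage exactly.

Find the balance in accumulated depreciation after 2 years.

$90,110

Depreciable base = $101,374 − $4,400 = $96,974.
Year 1: ⌊$101,374 × 200%/3⌋ = $67,582. Book value $33,792.
Year 2: ⌊$33,792 × 200%/3⌋ = $22,528. Book value $11,264.
Accumulated through year 2 = $101,374 − $11,264 = $90,110.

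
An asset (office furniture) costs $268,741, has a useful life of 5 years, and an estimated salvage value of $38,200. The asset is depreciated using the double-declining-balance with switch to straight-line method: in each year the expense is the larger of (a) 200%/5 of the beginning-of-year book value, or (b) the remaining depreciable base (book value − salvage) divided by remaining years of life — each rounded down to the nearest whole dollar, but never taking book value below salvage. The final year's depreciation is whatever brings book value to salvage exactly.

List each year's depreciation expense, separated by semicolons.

$107,496; $64,498; $38,698; $19,849; $0

Depreciable base = $268,741 − $38,200 = $230,541.
Year 1: DB = ⌊$268,741 × 200%/5⌋ = $107,496; SL = ⌊$230,541/5⌋ = $46,108 → take DB $107,496. Book value $161,245.
Year 2: DB = ⌊$161,245 × 200%/5⌋ = $64,498; SL = ⌊$123,045/4⌋ = $30,761 → take DB $64,498. Book value $96,747.
Year 3: DB = ⌊$96,747 × 200%/5⌋ = $38,698; SL = ⌊$58,547/3⌋ = $19,515 → take DB $38,698. Book value $58,049.
Year 4: DB = ⌊$58,049 × 200%/5⌋ = $23,219; SL = ⌊$19,849/2⌋ = $9,924 → take DB $23,219, capped at $19,849. Book value $38,200.
Year 5 (final): $38,200 − $38,200 = $0. Book value $38,200.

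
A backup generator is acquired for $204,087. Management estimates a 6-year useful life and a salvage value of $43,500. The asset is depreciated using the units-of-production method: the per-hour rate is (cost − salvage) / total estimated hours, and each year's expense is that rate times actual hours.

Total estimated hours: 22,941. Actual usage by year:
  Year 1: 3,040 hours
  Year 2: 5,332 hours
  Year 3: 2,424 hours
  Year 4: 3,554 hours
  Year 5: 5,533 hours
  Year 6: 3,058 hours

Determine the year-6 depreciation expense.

$21,406

Depreciable base = $204,087 − $43,500 = $160,587.
Rate = $160,587 / 22,941 hours = $7 per hour.
Year 1: 3,040 × $7 = $21,280. Book value $182,807.
Year 2: 5,332 × $7 = $37,324. Book value $145,483.
Year 3: 2,424 × $7 = $16,968. Book value $128,515.
Year 4: 3,554 × $7 = $24,878. Book value $103,637.
Year 5: 5,533 × $7 = $38,731. Book value $64,906.
Year 6: 3,058 × $7 = $21,406. Book value $43,500.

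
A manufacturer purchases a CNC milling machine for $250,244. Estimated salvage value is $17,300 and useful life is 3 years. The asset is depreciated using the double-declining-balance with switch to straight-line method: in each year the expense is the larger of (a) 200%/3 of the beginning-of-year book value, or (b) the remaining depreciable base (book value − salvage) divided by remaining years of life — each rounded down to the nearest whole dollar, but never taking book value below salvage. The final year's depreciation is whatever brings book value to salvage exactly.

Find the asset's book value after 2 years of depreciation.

Depreciable base = $250,244 − $17,300 = $232,944.
Year 1: DB = ⌊$250,244 × 200%/3⌋ = $166,829; SL = ⌊$232,944/3⌋ = $77,648 → take DB $166,829. Book value $83,415.
Year 2: DB = ⌊$83,415 × 200%/3⌋ = $55,610; SL = ⌊$66,115/2⌋ = $33,057 → take DB $55,610. Book value $27,805.

$27,805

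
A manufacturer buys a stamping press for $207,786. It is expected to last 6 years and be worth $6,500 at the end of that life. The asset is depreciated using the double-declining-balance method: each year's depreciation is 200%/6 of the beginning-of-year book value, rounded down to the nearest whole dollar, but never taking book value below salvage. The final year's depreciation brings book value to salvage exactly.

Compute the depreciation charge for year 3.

$30,783

Depreciable base = $207,786 − $6,500 = $201,286.
Year 1: ⌊$207,786 × 200%/6⌋ = $69,262. Book value $138,524.
Year 2: ⌊$138,524 × 200%/6⌋ = $46,174. Book value $92,350.
Year 3: ⌊$92,350 × 200%/6⌋ = $30,783. Book value $61,567.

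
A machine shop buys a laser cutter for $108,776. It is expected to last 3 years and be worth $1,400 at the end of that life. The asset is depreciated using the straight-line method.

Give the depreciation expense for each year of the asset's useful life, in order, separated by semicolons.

Depreciable base = $108,776 − $1,400 = $107,376.
Annual expense = $107,376 / 3 = $35,792.
End of year 1: book value $72,984.
End of year 2: book value $37,192.
End of year 3: book value $1,400.

$35,792; $35,792; $35,792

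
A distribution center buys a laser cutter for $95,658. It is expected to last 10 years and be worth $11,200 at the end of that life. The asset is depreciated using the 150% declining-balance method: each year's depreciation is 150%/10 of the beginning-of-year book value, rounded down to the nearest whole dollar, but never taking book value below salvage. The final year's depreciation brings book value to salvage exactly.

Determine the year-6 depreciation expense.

$6,366

Depreciable base = $95,658 − $11,200 = $84,458.
Year 1: ⌊$95,658 × 150%/10⌋ = $14,348. Book value $81,310.
Year 2: ⌊$81,310 × 150%/10⌋ = $12,196. Book value $69,114.
Year 3: ⌊$69,114 × 150%/10⌋ = $10,367. Book value $58,747.
Year 4: ⌊$58,747 × 150%/10⌋ = $8,812. Book value $49,935.
Year 5: ⌊$49,935 × 150%/10⌋ = $7,490. Book value $42,445.
Year 6: ⌊$42,445 × 150%/10⌋ = $6,366. Book value $36,079.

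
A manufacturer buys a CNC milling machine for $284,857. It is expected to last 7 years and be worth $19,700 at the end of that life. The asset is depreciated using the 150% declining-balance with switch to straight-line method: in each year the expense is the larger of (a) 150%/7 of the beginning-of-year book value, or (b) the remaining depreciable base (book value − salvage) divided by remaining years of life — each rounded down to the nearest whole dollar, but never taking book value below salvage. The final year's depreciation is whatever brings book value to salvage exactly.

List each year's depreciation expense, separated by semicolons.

Depreciable base = $284,857 − $19,700 = $265,157.
Year 1: DB = ⌊$284,857 × 150%/7⌋ = $61,040; SL = ⌊$265,157/7⌋ = $37,879 → take DB $61,040. Book value $223,817.
Year 2: DB = ⌊$223,817 × 150%/7⌋ = $47,960; SL = ⌊$204,117/6⌋ = $34,019 → take DB $47,960. Book value $175,857.
Year 3: DB = ⌊$175,857 × 150%/7⌋ = $37,683; SL = ⌊$156,157/5⌋ = $31,231 → take DB $37,683. Book value $138,174.
Year 4: DB = ⌊$138,174 × 150%/7⌋ = $29,608; SL = ⌊$118,474/4⌋ = $29,618 → take SL $29,618. Book value $108,556.
Year 5: DB = ⌊$108,556 × 150%/7⌋ = $23,262; SL = ⌊$88,856/3⌋ = $29,618 → take SL $29,618. Book value $78,938.
Year 6: DB = ⌊$78,938 × 150%/7⌋ = $16,915; SL = ⌊$59,238/2⌋ = $29,619 → take SL $29,619. Book value $49,319.
Year 7 (final): $49,319 − $19,700 = $29,619. Book value $19,700.

$61,040; $47,960; $37,683; $29,618; $29,618; $29,619; $29,619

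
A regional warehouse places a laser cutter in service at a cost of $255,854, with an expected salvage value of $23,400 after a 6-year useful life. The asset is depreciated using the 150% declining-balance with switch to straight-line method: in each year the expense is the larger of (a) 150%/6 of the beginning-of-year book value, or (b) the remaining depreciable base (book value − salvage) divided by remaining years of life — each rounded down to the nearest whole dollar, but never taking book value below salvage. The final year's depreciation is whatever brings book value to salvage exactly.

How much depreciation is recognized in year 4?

$28,180

Depreciable base = $255,854 − $23,400 = $232,454.
Year 1: DB = ⌊$255,854 × 150%/6⌋ = $63,963; SL = ⌊$232,454/6⌋ = $38,742 → take DB $63,963. Book value $191,891.
Year 2: DB = ⌊$191,891 × 150%/6⌋ = $47,972; SL = ⌊$168,491/5⌋ = $33,698 → take DB $47,972. Book value $143,919.
Year 3: DB = ⌊$143,919 × 150%/6⌋ = $35,979; SL = ⌊$120,519/4⌋ = $30,129 → take DB $35,979. Book value $107,940.
Year 4: DB = ⌊$107,940 × 150%/6⌋ = $26,985; SL = ⌊$84,540/3⌋ = $28,180 → take SL $28,180. Book value $79,760.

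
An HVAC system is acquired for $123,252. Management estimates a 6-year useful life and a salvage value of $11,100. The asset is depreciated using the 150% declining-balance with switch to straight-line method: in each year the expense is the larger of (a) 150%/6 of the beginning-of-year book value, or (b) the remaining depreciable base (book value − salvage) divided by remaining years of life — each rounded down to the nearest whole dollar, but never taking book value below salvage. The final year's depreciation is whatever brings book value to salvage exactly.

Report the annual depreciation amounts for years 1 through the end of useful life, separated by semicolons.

Depreciable base = $123,252 − $11,100 = $112,152.
Year 1: DB = ⌊$123,252 × 150%/6⌋ = $30,813; SL = ⌊$112,152/6⌋ = $18,692 → take DB $30,813. Book value $92,439.
Year 2: DB = ⌊$92,439 × 150%/6⌋ = $23,109; SL = ⌊$81,339/5⌋ = $16,267 → take DB $23,109. Book value $69,330.
Year 3: DB = ⌊$69,330 × 150%/6⌋ = $17,332; SL = ⌊$58,230/4⌋ = $14,557 → take DB $17,332. Book value $51,998.
Year 4: DB = ⌊$51,998 × 150%/6⌋ = $12,999; SL = ⌊$40,898/3⌋ = $13,632 → take SL $13,632. Book value $38,366.
Year 5: DB = ⌊$38,366 × 150%/6⌋ = $9,591; SL = ⌊$27,266/2⌋ = $13,633 → take SL $13,633. Book value $24,733.
Year 6 (final): $24,733 − $11,100 = $13,633. Book value $11,100.

$30,813; $23,109; $17,332; $13,632; $13,633; $13,633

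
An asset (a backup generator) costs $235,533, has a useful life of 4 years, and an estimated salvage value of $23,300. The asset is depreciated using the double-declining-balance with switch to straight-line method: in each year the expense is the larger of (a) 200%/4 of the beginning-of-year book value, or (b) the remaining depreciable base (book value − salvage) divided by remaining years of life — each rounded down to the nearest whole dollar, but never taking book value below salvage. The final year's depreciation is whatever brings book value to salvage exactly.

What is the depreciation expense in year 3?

$29,442

Depreciable base = $235,533 − $23,300 = $212,233.
Year 1: DB = ⌊$235,533 × 200%/4⌋ = $117,766; SL = ⌊$212,233/4⌋ = $53,058 → take DB $117,766. Book value $117,767.
Year 2: DB = ⌊$117,767 × 200%/4⌋ = $58,883; SL = ⌊$94,467/3⌋ = $31,489 → take DB $58,883. Book value $58,884.
Year 3: DB = ⌊$58,884 × 200%/4⌋ = $29,442; SL = ⌊$35,584/2⌋ = $17,792 → take DB $29,442. Book value $29,442.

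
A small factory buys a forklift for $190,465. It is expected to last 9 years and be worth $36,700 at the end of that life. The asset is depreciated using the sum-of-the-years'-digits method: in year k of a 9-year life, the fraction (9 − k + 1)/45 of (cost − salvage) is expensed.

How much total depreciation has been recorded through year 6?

$133,263

Depreciable base = $190,465 − $36,700 = $153,765.
Sum of the years' digits = 9+8+7+6+5+4+3+2+1 = 45.
Year 1: $153,765 × 9/45 = $30,753. Book value $159,712.
Year 2: $153,765 × 8/45 = $27,336. Book value $132,376.
Year 3: $153,765 × 7/45 = $23,919. Book value $108,457.
Year 4: $153,765 × 6/45 = $20,502. Book value $87,955.
Year 5: $153,765 × 5/45 = $17,085. Book value $70,870.
Year 6: $153,765 × 4/45 = $13,668. Book value $57,202.
Accumulated through year 6 = $190,465 − $57,202 = $133,263.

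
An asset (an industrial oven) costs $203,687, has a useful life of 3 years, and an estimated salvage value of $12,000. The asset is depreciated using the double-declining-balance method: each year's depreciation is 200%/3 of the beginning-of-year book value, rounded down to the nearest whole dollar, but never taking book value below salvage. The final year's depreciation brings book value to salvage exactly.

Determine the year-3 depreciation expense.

$10,632

Depreciable base = $203,687 − $12,000 = $191,687.
Year 1: ⌊$203,687 × 200%/3⌋ = $135,791. Book value $67,896.
Year 2: ⌊$67,896 × 200%/3⌋ = $45,264. Book value $22,632.
Year 3 (final): $22,632 − $12,000 = $10,632. Book value $12,000.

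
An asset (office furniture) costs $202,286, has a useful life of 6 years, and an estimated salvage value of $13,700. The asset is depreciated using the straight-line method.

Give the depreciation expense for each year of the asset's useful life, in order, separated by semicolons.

$31,431; $31,431; $31,431; $31,431; $31,431; $31,431

Depreciable base = $202,286 − $13,700 = $188,586.
Annual expense = $188,586 / 6 = $31,431.
End of year 1: book value $170,855.
End of year 2: book value $139,424.
End of year 3: book value $107,993.
End of year 4: book value $76,562.
End of year 5: book value $45,131.
End of year 6: book value $13,700.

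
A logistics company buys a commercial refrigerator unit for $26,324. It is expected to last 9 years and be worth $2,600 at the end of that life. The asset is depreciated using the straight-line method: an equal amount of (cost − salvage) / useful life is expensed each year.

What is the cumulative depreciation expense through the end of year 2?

$5,272

Depreciable base = $26,324 − $2,600 = $23,724.
Annual expense = $23,724 / 9 = $2,636.
End of year 1: book value $23,688.
End of year 2: book value $21,052.
Accumulated through year 2 = $26,324 − $21,052 = $5,272.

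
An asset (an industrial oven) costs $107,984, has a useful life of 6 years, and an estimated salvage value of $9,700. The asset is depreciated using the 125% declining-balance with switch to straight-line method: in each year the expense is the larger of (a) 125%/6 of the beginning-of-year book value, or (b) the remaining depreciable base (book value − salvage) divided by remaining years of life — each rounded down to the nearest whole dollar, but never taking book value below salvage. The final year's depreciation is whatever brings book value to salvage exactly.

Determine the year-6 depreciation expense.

Depreciable base = $107,984 − $9,700 = $98,284.
Year 1: DB = ⌊$107,984 × 125%/6⌋ = $22,496; SL = ⌊$98,284/6⌋ = $16,380 → take DB $22,496. Book value $85,488.
Year 2: DB = ⌊$85,488 × 125%/6⌋ = $17,810; SL = ⌊$75,788/5⌋ = $15,157 → take DB $17,810. Book value $67,678.
Year 3: DB = ⌊$67,678 × 125%/6⌋ = $14,099; SL = ⌊$57,978/4⌋ = $14,494 → take SL $14,494. Book value $53,184.
Year 4: DB = ⌊$53,184 × 125%/6⌋ = $11,080; SL = ⌊$43,484/3⌋ = $14,494 → take SL $14,494. Book value $38,690.
Year 5: DB = ⌊$38,690 × 125%/6⌋ = $8,060; SL = ⌊$28,990/2⌋ = $14,495 → take SL $14,495. Book value $24,195.
Year 6 (final): $24,195 − $9,700 = $14,495. Book value $9,700.

$14,495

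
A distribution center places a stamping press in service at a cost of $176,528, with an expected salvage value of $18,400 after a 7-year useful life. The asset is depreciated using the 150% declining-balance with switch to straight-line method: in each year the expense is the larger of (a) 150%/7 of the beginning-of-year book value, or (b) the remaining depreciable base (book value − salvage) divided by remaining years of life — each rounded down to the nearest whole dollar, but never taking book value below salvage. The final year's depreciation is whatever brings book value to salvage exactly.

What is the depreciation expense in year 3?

Depreciable base = $176,528 − $18,400 = $158,128.
Year 1: DB = ⌊$176,528 × 150%/7⌋ = $37,827; SL = ⌊$158,128/7⌋ = $22,589 → take DB $37,827. Book value $138,701.
Year 2: DB = ⌊$138,701 × 150%/7⌋ = $29,721; SL = ⌊$120,301/6⌋ = $20,050 → take DB $29,721. Book value $108,980.
Year 3: DB = ⌊$108,980 × 150%/7⌋ = $23,352; SL = ⌊$90,580/5⌋ = $18,116 → take DB $23,352. Book value $85,628.

$23,352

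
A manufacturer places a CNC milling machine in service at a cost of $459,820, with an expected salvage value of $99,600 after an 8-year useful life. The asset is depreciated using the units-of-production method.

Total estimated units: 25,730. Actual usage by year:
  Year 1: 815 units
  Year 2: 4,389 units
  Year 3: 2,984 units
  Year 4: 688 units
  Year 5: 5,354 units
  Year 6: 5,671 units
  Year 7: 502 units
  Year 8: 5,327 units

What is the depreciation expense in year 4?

Depreciable base = $459,820 − $99,600 = $360,220.
Rate = $360,220 / 25,730 units = $14 per unit.
Year 1: 815 × $14 = $11,410. Book value $448,410.
Year 2: 4,389 × $14 = $61,446. Book value $386,964.
Year 3: 2,984 × $14 = $41,776. Book value $345,188.
Year 4: 688 × $14 = $9,632. Book value $335,556.

$9,632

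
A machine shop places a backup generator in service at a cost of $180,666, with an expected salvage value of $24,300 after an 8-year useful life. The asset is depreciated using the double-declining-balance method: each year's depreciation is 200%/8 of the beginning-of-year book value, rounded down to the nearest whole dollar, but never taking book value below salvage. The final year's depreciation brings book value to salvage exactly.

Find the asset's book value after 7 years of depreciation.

$24,300

Depreciable base = $180,666 − $24,300 = $156,366.
Year 1: ⌊$180,666 × 200%/8⌋ = $45,166. Book value $135,500.
Year 2: ⌊$135,500 × 200%/8⌋ = $33,875. Book value $101,625.
Year 3: ⌊$101,625 × 200%/8⌋ = $25,406. Book value $76,219.
Year 4: ⌊$76,219 × 200%/8⌋ = $19,054. Book value $57,165.
Year 5: ⌊$57,165 × 200%/8⌋ = $14,291. Book value $42,874.
Year 6: ⌊$42,874 × 200%/8⌋ = $10,718. Book value $32,156.
Year 7: ⌊$32,156 × 200%/8⌋ = $8,039, capped at $7,856. Book value $24,300.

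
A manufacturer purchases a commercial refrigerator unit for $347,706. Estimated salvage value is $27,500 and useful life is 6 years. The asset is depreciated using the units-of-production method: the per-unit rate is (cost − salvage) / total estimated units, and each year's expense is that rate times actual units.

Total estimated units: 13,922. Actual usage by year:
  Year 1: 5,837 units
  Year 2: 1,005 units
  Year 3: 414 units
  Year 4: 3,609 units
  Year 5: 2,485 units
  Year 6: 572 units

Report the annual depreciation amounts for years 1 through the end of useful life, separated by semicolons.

Depreciable base = $347,706 − $27,500 = $320,206.
Rate = $320,206 / 13,922 units = $23 per unit.
Year 1: 5,837 × $23 = $134,251. Book value $213,455.
Year 2: 1,005 × $23 = $23,115. Book value $190,340.
Year 3: 414 × $23 = $9,522. Book value $180,818.
Year 4: 3,609 × $23 = $83,007. Book value $97,811.
Year 5: 2,485 × $23 = $57,155. Book value $40,656.
Year 6: 572 × $23 = $13,156. Book value $27,500.

$134,251; $23,115; $9,522; $83,007; $57,155; $13,156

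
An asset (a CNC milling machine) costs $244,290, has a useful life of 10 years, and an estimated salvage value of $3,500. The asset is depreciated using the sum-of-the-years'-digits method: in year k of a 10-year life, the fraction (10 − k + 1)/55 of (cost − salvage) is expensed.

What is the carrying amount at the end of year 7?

$29,768

Depreciable base = $244,290 − $3,500 = $240,790.
Sum of the years' digits = 10+9+8+7+6+5+4+3+2+1 = 55.
Year 1: $240,790 × 10/55 = $43,780. Book value $200,510.
Year 2: $240,790 × 9/55 = $39,402. Book value $161,108.
Year 3: $240,790 × 8/55 = $35,024. Book value $126,084.
Year 4: $240,790 × 7/55 = $30,646. Book value $95,438.
Year 5: $240,790 × 6/55 = $26,268. Book value $69,170.
Year 6: $240,790 × 5/55 = $21,890. Book value $47,280.
Year 7: $240,790 × 4/55 = $17,512. Book value $29,768.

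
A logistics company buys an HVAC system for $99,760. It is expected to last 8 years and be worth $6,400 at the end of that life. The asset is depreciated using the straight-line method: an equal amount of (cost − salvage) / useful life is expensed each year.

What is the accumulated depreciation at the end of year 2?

Depreciable base = $99,760 − $6,400 = $93,360.
Annual expense = $93,360 / 8 = $11,670.
End of year 1: book value $88,090.
End of year 2: book value $76,420.
Accumulated through year 2 = $99,760 − $76,420 = $23,340.

$23,340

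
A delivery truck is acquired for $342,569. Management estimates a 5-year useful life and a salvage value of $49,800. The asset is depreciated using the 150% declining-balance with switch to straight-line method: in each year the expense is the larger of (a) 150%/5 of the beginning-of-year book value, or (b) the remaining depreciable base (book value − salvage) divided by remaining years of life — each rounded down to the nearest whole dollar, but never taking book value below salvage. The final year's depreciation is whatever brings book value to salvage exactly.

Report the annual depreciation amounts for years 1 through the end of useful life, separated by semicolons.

Depreciable base = $342,569 − $49,800 = $292,769.
Year 1: DB = ⌊$342,569 × 150%/5⌋ = $102,770; SL = ⌊$292,769/5⌋ = $58,553 → take DB $102,770. Book value $239,799.
Year 2: DB = ⌊$239,799 × 150%/5⌋ = $71,939; SL = ⌊$189,999/4⌋ = $47,499 → take DB $71,939. Book value $167,860.
Year 3: DB = ⌊$167,860 × 150%/5⌋ = $50,358; SL = ⌊$118,060/3⌋ = $39,353 → take DB $50,358. Book value $117,502.
Year 4: DB = ⌊$117,502 × 150%/5⌋ = $35,250; SL = ⌊$67,702/2⌋ = $33,851 → take DB $35,250. Book value $82,252.
Year 5 (final): $82,252 − $49,800 = $32,452. Book value $49,800.

$102,770; $71,939; $50,358; $35,250; $32,452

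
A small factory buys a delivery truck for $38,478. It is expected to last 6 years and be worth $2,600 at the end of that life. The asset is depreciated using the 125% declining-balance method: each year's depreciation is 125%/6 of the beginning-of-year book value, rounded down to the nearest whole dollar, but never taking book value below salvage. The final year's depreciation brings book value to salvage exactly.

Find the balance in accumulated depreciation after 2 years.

$14,362

Depreciable base = $38,478 − $2,600 = $35,878.
Year 1: ⌊$38,478 × 125%/6⌋ = $8,016. Book value $30,462.
Year 2: ⌊$30,462 × 125%/6⌋ = $6,346. Book value $24,116.
Accumulated through year 2 = $38,478 − $24,116 = $14,362.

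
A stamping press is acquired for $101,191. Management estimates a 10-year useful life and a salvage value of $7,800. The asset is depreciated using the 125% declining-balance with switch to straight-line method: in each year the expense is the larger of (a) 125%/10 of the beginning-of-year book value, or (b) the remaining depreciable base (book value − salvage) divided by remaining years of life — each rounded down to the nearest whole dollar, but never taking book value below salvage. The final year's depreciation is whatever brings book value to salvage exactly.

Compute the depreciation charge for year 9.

Depreciable base = $101,191 − $7,800 = $93,391.
Year 1: DB = ⌊$101,191 × 125%/10⌋ = $12,648; SL = ⌊$93,391/10⌋ = $9,339 → take DB $12,648. Book value $88,543.
Year 2: DB = ⌊$88,543 × 125%/10⌋ = $11,067; SL = ⌊$80,743/9⌋ = $8,971 → take DB $11,067. Book value $77,476.
Year 3: DB = ⌊$77,476 × 125%/10⌋ = $9,684; SL = ⌊$69,676/8⌋ = $8,709 → take DB $9,684. Book value $67,792.
Year 4: DB = ⌊$67,792 × 125%/10⌋ = $8,474; SL = ⌊$59,992/7⌋ = $8,570 → take SL $8,570. Book value $59,222.
Year 5: DB = ⌊$59,222 × 125%/10⌋ = $7,402; SL = ⌊$51,422/6⌋ = $8,570 → take SL $8,570. Book value $50,652.
Year 6: DB = ⌊$50,652 × 125%/10⌋ = $6,331; SL = ⌊$42,852/5⌋ = $8,570 → take SL $8,570. Book value $42,082.
Year 7: DB = ⌊$42,082 × 125%/10⌋ = $5,260; SL = ⌊$34,282/4⌋ = $8,570 → take SL $8,570. Book value $33,512.
Year 8: DB = ⌊$33,512 × 125%/10⌋ = $4,189; SL = ⌊$25,712/3⌋ = $8,570 → take SL $8,570. Book value $24,942.
Year 9: DB = ⌊$24,942 × 125%/10⌋ = $3,117; SL = ⌊$17,142/2⌋ = $8,571 → take SL $8,571. Book value $16,371.

$8,571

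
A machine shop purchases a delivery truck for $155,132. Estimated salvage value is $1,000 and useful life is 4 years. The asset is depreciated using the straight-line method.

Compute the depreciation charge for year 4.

$38,533

Depreciable base = $155,132 − $1,000 = $154,132.
Annual expense = $154,132 / 4 = $38,533.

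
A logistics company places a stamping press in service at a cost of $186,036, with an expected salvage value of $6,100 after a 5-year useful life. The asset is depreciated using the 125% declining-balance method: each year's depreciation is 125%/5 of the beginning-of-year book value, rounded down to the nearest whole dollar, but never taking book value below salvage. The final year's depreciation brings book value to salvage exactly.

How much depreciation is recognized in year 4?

$19,621

Depreciable base = $186,036 − $6,100 = $179,936.
Year 1: ⌊$186,036 × 125%/5⌋ = $46,509. Book value $139,527.
Year 2: ⌊$139,527 × 125%/5⌋ = $34,881. Book value $104,646.
Year 3: ⌊$104,646 × 125%/5⌋ = $26,161. Book value $78,485.
Year 4: ⌊$78,485 × 125%/5⌋ = $19,621. Book value $58,864.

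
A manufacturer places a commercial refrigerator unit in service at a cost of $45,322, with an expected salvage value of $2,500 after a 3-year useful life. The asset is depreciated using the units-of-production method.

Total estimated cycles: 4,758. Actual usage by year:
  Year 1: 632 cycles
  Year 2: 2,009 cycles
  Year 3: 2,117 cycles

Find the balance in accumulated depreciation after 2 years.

$23,769

Depreciable base = $45,322 − $2,500 = $42,822.
Rate = $42,822 / 4,758 cycles = $9 per cycle.
Year 1: 632 × $9 = $5,688. Book value $39,634.
Year 2: 2,009 × $9 = $18,081. Book value $21,553.
Accumulated through year 2 = $45,322 − $21,553 = $23,769.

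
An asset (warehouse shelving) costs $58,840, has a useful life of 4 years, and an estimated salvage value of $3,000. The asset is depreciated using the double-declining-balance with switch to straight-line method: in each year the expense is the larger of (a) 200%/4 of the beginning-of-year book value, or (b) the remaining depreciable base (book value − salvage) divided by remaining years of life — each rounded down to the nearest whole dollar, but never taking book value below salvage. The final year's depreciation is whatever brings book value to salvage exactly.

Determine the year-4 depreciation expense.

$4,355

Depreciable base = $58,840 − $3,000 = $55,840.
Year 1: DB = ⌊$58,840 × 200%/4⌋ = $29,420; SL = ⌊$55,840/4⌋ = $13,960 → take DB $29,420. Book value $29,420.
Year 2: DB = ⌊$29,420 × 200%/4⌋ = $14,710; SL = ⌊$26,420/3⌋ = $8,806 → take DB $14,710. Book value $14,710.
Year 3: DB = ⌊$14,710 × 200%/4⌋ = $7,355; SL = ⌊$11,710/2⌋ = $5,855 → take DB $7,355. Book value $7,355.
Year 4 (final): $7,355 − $3,000 = $4,355. Book value $3,000.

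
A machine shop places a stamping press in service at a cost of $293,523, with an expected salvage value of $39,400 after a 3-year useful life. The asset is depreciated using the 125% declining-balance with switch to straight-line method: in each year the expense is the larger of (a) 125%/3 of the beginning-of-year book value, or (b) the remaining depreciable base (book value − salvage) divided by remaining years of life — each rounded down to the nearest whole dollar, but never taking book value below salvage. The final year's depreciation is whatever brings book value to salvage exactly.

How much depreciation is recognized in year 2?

Depreciable base = $293,523 − $39,400 = $254,123.
Year 1: DB = ⌊$293,523 × 125%/3⌋ = $122,301; SL = ⌊$254,123/3⌋ = $84,707 → take DB $122,301. Book value $171,222.
Year 2: DB = ⌊$171,222 × 125%/3⌋ = $71,342; SL = ⌊$131,822/2⌋ = $65,911 → take DB $71,342. Book value $99,880.

$71,342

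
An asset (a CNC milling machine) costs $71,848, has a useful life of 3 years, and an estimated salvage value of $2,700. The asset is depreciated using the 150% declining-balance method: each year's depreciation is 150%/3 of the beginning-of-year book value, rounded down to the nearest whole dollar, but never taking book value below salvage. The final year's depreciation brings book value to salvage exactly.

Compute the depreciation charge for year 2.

Depreciable base = $71,848 − $2,700 = $69,148.
Year 1: ⌊$71,848 × 150%/3⌋ = $35,924. Book value $35,924.
Year 2: ⌊$35,924 × 150%/3⌋ = $17,962. Book value $17,962.

$17,962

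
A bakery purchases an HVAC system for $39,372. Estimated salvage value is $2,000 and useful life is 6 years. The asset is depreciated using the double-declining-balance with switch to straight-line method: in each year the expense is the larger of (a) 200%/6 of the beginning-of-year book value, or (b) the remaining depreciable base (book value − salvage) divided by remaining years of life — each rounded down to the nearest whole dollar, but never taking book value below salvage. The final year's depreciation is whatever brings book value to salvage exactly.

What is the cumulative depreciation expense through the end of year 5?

$34,483

Depreciable base = $39,372 − $2,000 = $37,372.
Year 1: DB = ⌊$39,372 × 200%/6⌋ = $13,124; SL = ⌊$37,372/6⌋ = $6,228 → take DB $13,124. Book value $26,248.
Year 2: DB = ⌊$26,248 × 200%/6⌋ = $8,749; SL = ⌊$24,248/5⌋ = $4,849 → take DB $8,749. Book value $17,499.
Year 3: DB = ⌊$17,499 × 200%/6⌋ = $5,833; SL = ⌊$15,499/4⌋ = $3,874 → take DB $5,833. Book value $11,666.
Year 4: DB = ⌊$11,666 × 200%/6⌋ = $3,888; SL = ⌊$9,666/3⌋ = $3,222 → take DB $3,888. Book value $7,778.
Year 5: DB = ⌊$7,778 × 200%/6⌋ = $2,592; SL = ⌊$5,778/2⌋ = $2,889 → take SL $2,889. Book value $4,889.
Accumulated through year 5 = $39,372 − $4,889 = $34,483.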